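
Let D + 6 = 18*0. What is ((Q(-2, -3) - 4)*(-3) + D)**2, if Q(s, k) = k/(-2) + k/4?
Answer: 225/16 ≈ 14.063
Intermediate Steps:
Q(s, k) = -k/4 (Q(s, k) = k*(-1/2) + k*(1/4) = -k/2 + k/4 = -k/4)
D = -6 (D = -6 + 18*0 = -6 + 0 = -6)
((Q(-2, -3) - 4)*(-3) + D)**2 = ((-1/4*(-3) - 4)*(-3) - 6)**2 = ((3/4 - 4)*(-3) - 6)**2 = (-13/4*(-3) - 6)**2 = (39/4 - 6)**2 = (15/4)**2 = 225/16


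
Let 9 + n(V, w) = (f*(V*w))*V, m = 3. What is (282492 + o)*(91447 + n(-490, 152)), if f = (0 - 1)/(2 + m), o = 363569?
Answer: -4656550555722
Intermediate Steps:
f = -⅕ (f = (0 - 1)/(2 + 3) = -1/5 = -1*⅕ = -⅕ ≈ -0.20000)
n(V, w) = -9 - w*V²/5 (n(V, w) = -9 + (-V*w/5)*V = -9 - w*V²/5)
(282492 + o)*(91447 + n(-490, 152)) = (282492 + 363569)*(91447 + (-9 - ⅕*152*(-490)²)) = 646061*(91447 + (-9 - ⅕*152*240100)) = 646061*(91447 + (-9 - 7299040)) = 646061*(91447 - 7299049) = 646061*(-7207602) = -4656550555722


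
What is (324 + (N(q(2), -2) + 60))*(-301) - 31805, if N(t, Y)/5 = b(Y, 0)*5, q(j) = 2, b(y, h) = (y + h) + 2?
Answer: -147389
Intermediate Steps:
b(y, h) = 2 + h + y (b(y, h) = (h + y) + 2 = 2 + h + y)
N(t, Y) = 50 + 25*Y (N(t, Y) = 5*((2 + 0 + Y)*5) = 5*((2 + Y)*5) = 5*(10 + 5*Y) = 50 + 25*Y)
(324 + (N(q(2), -2) + 60))*(-301) - 31805 = (324 + ((50 + 25*(-2)) + 60))*(-301) - 31805 = (324 + ((50 - 50) + 60))*(-301) - 31805 = (324 + (0 + 60))*(-301) - 31805 = (324 + 60)*(-301) - 31805 = 384*(-301) - 31805 = -115584 - 31805 = -147389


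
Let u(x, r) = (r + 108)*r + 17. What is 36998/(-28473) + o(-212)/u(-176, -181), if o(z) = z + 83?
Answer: -54795173/41855310 ≈ -1.3092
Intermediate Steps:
u(x, r) = 17 + r*(108 + r) (u(x, r) = (108 + r)*r + 17 = r*(108 + r) + 17 = 17 + r*(108 + r))
o(z) = 83 + z
36998/(-28473) + o(-212)/u(-176, -181) = 36998/(-28473) + (83 - 212)/(17 + (-181)² + 108*(-181)) = 36998*(-1/28473) - 129/(17 + 32761 - 19548) = -36998/28473 - 129/13230 = -36998/28473 - 129*1/13230 = -36998/28473 - 43/4410 = -54795173/41855310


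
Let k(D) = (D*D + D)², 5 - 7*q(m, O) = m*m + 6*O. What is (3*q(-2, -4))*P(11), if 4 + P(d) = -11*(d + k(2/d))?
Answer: -12528825/9317 ≈ -1344.7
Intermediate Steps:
q(m, O) = 5/7 - 6*O/7 - m²/7 (q(m, O) = 5/7 - (m*m + 6*O)/7 = 5/7 - (m² + 6*O)/7 = 5/7 + (-6*O/7 - m²/7) = 5/7 - 6*O/7 - m²/7)
k(D) = (D + D²)² (k(D) = (D² + D)² = (D + D²)²)
P(d) = -4 - 11*d - 44*(1 + 2/d)²/d² (P(d) = -4 - 11*(d + (2/d)²*(1 + 2/d)²) = -4 - 11*(d + (4/d²)*(1 + 2/d)²) = -4 - 11*(d + 4*(1 + 2/d)²/d²) = -4 + (-11*d - 44*(1 + 2/d)²/d²) = -4 - 11*d - 44*(1 + 2/d)²/d²)
(3*q(-2, -4))*P(11) = (3*(5/7 - 6/7*(-4) - ⅐*(-2)²))*(-4 - 11*11 - 44*(2 + 11)²/11⁴) = (3*(5/7 + 24/7 - ⅐*4))*(-4 - 121 - 44*1/14641*13²) = (3*(5/7 + 24/7 - 4/7))*(-4 - 121 - 44*1/14641*169) = (3*(25/7))*(-4 - 121 - 676/1331) = (75/7)*(-167051/1331) = -12528825/9317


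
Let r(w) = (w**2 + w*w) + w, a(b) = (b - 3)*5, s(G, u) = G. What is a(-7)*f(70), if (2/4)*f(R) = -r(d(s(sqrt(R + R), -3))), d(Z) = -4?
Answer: 2800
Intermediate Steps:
a(b) = -15 + 5*b (a(b) = (-3 + b)*5 = -15 + 5*b)
r(w) = w + 2*w**2 (r(w) = (w**2 + w**2) + w = 2*w**2 + w = w + 2*w**2)
f(R) = -56 (f(R) = 2*(-(-4)*(1 + 2*(-4))) = 2*(-(-4)*(1 - 8)) = 2*(-(-4)*(-7)) = 2*(-1*28) = 2*(-28) = -56)
a(-7)*f(70) = (-15 + 5*(-7))*(-56) = (-15 - 35)*(-56) = -50*(-56) = 2800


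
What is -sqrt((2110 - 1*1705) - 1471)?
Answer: -I*sqrt(1066) ≈ -32.65*I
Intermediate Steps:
-sqrt((2110 - 1*1705) - 1471) = -sqrt((2110 - 1705) - 1471) = -sqrt(405 - 1471) = -sqrt(-1066) = -I*sqrt(1066)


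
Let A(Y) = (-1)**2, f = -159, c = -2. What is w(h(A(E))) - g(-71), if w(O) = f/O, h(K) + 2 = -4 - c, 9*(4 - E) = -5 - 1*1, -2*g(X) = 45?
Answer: 249/4 ≈ 62.250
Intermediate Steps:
g(X) = -45/2 (g(X) = -1/2*45 = -45/2)
E = 14/3 (E = 4 - (-5 - 1*1)/9 = 4 - (-5 - 1)/9 = 4 - 1/9*(-6) = 4 + 2/3 = 14/3 ≈ 4.6667)
A(Y) = 1
h(K) = -4 (h(K) = -2 + (-4 - 1*(-2)) = -2 + (-4 + 2) = -2 - 2 = -4)
w(O) = -159/O
w(h(A(E))) - g(-71) = -159/(-4) - 1*(-45/2) = -159*(-1/4) + 45/2 = 159/4 + 45/2 = 249/4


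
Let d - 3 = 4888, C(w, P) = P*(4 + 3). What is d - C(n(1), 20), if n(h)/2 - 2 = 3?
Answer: 4751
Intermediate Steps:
n(h) = 10 (n(h) = 4 + 2*3 = 4 + 6 = 10)
C(w, P) = 7*P (C(w, P) = P*7 = 7*P)
d = 4891 (d = 3 + 4888 = 4891)
d - C(n(1), 20) = 4891 - 7*20 = 4891 - 1*140 = 4891 - 140 = 4751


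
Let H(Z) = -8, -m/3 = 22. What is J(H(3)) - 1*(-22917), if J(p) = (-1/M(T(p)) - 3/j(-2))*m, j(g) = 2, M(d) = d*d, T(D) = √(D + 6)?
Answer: 22983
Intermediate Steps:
m = -66 (m = -3*22 = -66)
T(D) = √(6 + D)
M(d) = d²
J(p) = 99 + 66/(6 + p) (J(p) = (-1/((√(6 + p))²) - 3/2)*(-66) = (-1/(6 + p) - 3*½)*(-66) = (-1/(6 + p) - 3/2)*(-66) = (-3/2 - 1/(6 + p))*(-66) = 99 + 66/(6 + p))
J(H(3)) - 1*(-22917) = 33*(20 + 3*(-8))/(6 - 8) - 1*(-22917) = 33*(20 - 24)/(-2) + 22917 = 33*(-½)*(-4) + 22917 = 66 + 22917 = 22983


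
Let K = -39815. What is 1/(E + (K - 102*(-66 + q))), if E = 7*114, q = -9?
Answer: -1/31367 ≈ -3.1881e-5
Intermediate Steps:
E = 798
1/(E + (K - 102*(-66 + q))) = 1/(798 + (-39815 - 102*(-66 - 9))) = 1/(798 + (-39815 - 102*(-75))) = 1/(798 + (-39815 + 7650)) = 1/(798 - 32165) = 1/(-31367) = -1/31367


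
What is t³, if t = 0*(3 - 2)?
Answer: 0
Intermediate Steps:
t = 0 (t = 0*1 = 0)
t³ = 0³ = 0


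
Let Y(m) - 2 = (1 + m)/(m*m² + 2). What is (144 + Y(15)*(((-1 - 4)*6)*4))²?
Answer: 106349036544/11404129 ≈ 9325.5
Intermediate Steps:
Y(m) = 2 + (1 + m)/(2 + m³) (Y(m) = 2 + (1 + m)/(m*m² + 2) = 2 + (1 + m)/(m³ + 2) = 2 + (1 + m)/(2 + m³))
(144 + Y(15)*(((-1 - 4)*6)*4))² = (144 + ((5 + 15 + 2*15³)/(2 + 15³))*(((-1 - 4)*6)*4))² = (144 + ((5 + 15 + 2*3375)/(2 + 3375))*(-5*6*4))² = (144 + ((5 + 15 + 6750)/3377)*(-30*4))² = (144 + ((1/3377)*6770)*(-120))² = (144 + (6770/3377)*(-120))² = (144 - 812400/3377)² = (-326112/3377)² = 106349036544/11404129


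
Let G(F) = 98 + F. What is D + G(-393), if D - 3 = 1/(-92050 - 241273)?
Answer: -97330317/333323 ≈ -292.00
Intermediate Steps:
D = 999968/333323 (D = 3 + 1/(-92050 - 241273) = 3 + 1/(-333323) = 3 - 1/333323 = 999968/333323 ≈ 3.0000)
D + G(-393) = 999968/333323 + (98 - 393) = 999968/333323 - 295 = -97330317/333323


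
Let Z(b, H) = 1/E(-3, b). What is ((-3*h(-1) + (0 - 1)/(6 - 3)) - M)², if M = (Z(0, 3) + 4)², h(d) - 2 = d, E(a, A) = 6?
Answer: 555025/1296 ≈ 428.26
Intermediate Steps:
Z(b, H) = ⅙ (Z(b, H) = 1/6 = ⅙)
h(d) = 2 + d
M = 625/36 (M = (⅙ + 4)² = (25/6)² = 625/36 ≈ 17.361)
((-3*h(-1) + (0 - 1)/(6 - 3)) - M)² = ((-3*(2 - 1) + (0 - 1)/(6 - 3)) - 1*625/36)² = ((-3*1 - 1/3) - 625/36)² = ((-3 - 1*⅓) - 625/36)² = ((-3 - ⅓) - 625/36)² = (-10/3 - 625/36)² = (-745/36)² = 555025/1296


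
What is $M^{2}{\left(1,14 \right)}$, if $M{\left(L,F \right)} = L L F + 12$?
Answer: $676$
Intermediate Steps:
$M{\left(L,F \right)} = 12 + F L^{2}$ ($M{\left(L,F \right)} = L^{2} F + 12 = F L^{2} + 12 = 12 + F L^{2}$)
$M^{2}{\left(1,14 \right)} = \left(12 + 14 \cdot 1^{2}\right)^{2} = \left(12 + 14 \cdot 1\right)^{2} = \left(12 + 14\right)^{2} = 26^{2} = 676$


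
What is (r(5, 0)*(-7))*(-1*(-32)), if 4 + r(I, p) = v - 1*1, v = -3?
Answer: 1792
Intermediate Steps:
r(I, p) = -8 (r(I, p) = -4 + (-3 - 1*1) = -4 + (-3 - 1) = -4 - 4 = -8)
(r(5, 0)*(-7))*(-1*(-32)) = (-8*(-7))*(-1*(-32)) = 56*32 = 1792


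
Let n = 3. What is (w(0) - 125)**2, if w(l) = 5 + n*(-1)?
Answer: 15129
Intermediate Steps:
w(l) = 2 (w(l) = 5 + 3*(-1) = 5 - 3 = 2)
(w(0) - 125)**2 = (2 - 125)**2 = (-123)**2 = 15129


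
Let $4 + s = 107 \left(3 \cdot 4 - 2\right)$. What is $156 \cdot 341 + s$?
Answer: $54262$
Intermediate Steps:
$s = 1066$ ($s = -4 + 107 \left(3 \cdot 4 - 2\right) = -4 + 107 \left(12 - 2\right) = -4 + 107 \cdot 10 = -4 + 1070 = 1066$)
$156 \cdot 341 + s = 156 \cdot 341 + 1066 = 53196 + 1066 = 54262$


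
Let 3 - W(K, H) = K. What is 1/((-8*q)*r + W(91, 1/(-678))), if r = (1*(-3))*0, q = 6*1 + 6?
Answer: -1/88 ≈ -0.011364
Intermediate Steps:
W(K, H) = 3 - K
q = 12 (q = 6 + 6 = 12)
r = 0 (r = -3*0 = 0)
1/((-8*q)*r + W(91, 1/(-678))) = 1/(-8*12*0 + (3 - 1*91)) = 1/(-96*0 + (3 - 91)) = 1/(0 - 88) = 1/(-88) = -1/88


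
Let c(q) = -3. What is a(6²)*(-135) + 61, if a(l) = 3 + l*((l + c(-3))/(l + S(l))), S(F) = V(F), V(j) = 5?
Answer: -174484/41 ≈ -4255.7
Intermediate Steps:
S(F) = 5
a(l) = 3 + l*(-3 + l)/(5 + l) (a(l) = 3 + l*((l - 3)/(l + 5)) = 3 + l*((-3 + l)/(5 + l)) = 3 + l*(-3 + l)/(5 + l))
a(6²)*(-135) + 61 = ((15 + (6²)²)/(5 + 6²))*(-135) + 61 = ((15 + 36²)/(5 + 36))*(-135) + 61 = ((15 + 1296)/41)*(-135) + 61 = ((1/41)*1311)*(-135) + 61 = (1311/41)*(-135) + 61 = -176985/41 + 61 = -174484/41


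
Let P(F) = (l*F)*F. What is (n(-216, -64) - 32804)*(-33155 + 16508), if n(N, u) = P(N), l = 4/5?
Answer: -376288788/5 ≈ -7.5258e+7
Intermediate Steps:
l = ⅘ (l = 4*(⅕) = ⅘ ≈ 0.80000)
P(F) = 4*F²/5 (P(F) = (4*F/5)*F = 4*F²/5)
n(N, u) = 4*N²/5
(n(-216, -64) - 32804)*(-33155 + 16508) = ((⅘)*(-216)² - 32804)*(-33155 + 16508) = ((⅘)*46656 - 32804)*(-16647) = (186624/5 - 32804)*(-16647) = (22604/5)*(-16647) = -376288788/5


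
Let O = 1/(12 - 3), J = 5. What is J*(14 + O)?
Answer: 635/9 ≈ 70.556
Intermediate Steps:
O = 1/9 ≈ 0.11111
J*(14 + O) = 5*(14 + 1/9) = 5*(127/9) = 635/9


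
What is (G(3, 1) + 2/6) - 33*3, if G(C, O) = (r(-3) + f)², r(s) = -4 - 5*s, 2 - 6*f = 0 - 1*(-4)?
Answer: 136/9 ≈ 15.111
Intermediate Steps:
f = -⅓ (f = ⅓ - (0 - 1*(-4))/6 = ⅓ - (0 + 4)/6 = ⅓ - ⅙*4 = ⅓ - ⅔ = -⅓ ≈ -0.33333)
G(C, O) = 1024/9 (G(C, O) = ((-4 - 5*(-3)) - ⅓)² = ((-4 + 15) - ⅓)² = (11 - ⅓)² = (32/3)² = 1024/9)
(G(3, 1) + 2/6) - 33*3 = (1024/9 + 2/6) - 33*3 = (1024/9 + 2*(⅙)) - 99 = (1024/9 + ⅓) - 99 = 1027/9 - 99 = 136/9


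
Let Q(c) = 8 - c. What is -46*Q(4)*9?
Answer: -1656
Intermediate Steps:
-46*Q(4)*9 = -46*(8 - 1*4)*9 = -46*(8 - 4)*9 = -46*4*9 = -184*9 = -1656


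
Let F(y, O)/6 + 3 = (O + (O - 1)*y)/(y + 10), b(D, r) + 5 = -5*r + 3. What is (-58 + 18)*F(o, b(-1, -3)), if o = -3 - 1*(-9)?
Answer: -555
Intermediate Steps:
o = 6 (o = -3 + 9 = 6)
b(D, r) = -2 - 5*r (b(D, r) = -5 + (-5*r + 3) = -5 + (3 - 5*r) = -2 - 5*r)
F(y, O) = -18 + 6*(O + y*(-1 + O))/(10 + y) (F(y, O) = -18 + 6*((O + (O - 1)*y)/(y + 10)) = -18 + 6*((O + (-1 + O)*y)/(10 + y)) = -18 + 6*((O + y*(-1 + O))/(10 + y)) = -18 + 6*(O + y*(-1 + O))/(10 + y))
(-58 + 18)*F(o, b(-1, -3)) = (-58 + 18)*(6*(-30 + (-2 - 5*(-3)) - 4*6 + (-2 - 5*(-3))*6)/(10 + 6)) = -240*(-30 + (-2 + 15) - 24 + (-2 + 15)*6)/16 = -240*(-30 + 13 - 24 + 13*6)/16 = -240*(-30 + 13 - 24 + 78)/16 = -240*37/16 = -40*111/8 = -555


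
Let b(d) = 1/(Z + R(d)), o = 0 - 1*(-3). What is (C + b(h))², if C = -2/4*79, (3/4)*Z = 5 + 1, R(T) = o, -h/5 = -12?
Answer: 751689/484 ≈ 1553.1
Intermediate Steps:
o = 3 (o = 0 + 3 = 3)
h = 60 (h = -5*(-12) = 60)
R(T) = 3
Z = 8 (Z = 4*(5 + 1)/3 = (4/3)*6 = 8)
C = -79/2 (C = -2*¼*79 = -½*79 = -79/2 ≈ -39.500)
b(d) = 1/11 (b(d) = 1/(8 + 3) = 1/11)
(C + b(h))² = (-79/2 + 1/11)² = (-867/22)² = 751689/484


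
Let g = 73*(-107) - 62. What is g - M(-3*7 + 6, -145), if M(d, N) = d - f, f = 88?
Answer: -7770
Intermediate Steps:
g = -7873 (g = -7811 - 62 = -7873)
M(d, N) = -88 + d (M(d, N) = d - 1*88 = d - 88 = -88 + d)
g - M(-3*7 + 6, -145) = -7873 - (-88 + (-3*7 + 6)) = -7873 - (-88 + (-21 + 6)) = -7873 - (-88 - 15) = -7873 - 1*(-103) = -7873 + 103 = -7770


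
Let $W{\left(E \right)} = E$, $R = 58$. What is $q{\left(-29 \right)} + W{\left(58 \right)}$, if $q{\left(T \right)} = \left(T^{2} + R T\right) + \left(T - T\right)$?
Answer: $-783$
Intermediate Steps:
$q{\left(T \right)} = T^{2} + 58 T$ ($q{\left(T \right)} = \left(T^{2} + 58 T\right) + \left(T - T\right) = \left(T^{2} + 58 T\right) + 0 = T^{2} + 58 T$)
$q{\left(-29 \right)} + W{\left(58 \right)} = - 29 \left(58 - 29\right) + 58 = \left(-29\right) 29 + 58 = -841 + 58 = -783$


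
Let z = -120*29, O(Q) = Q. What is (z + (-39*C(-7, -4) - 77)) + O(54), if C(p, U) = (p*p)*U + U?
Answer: 4297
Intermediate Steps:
C(p, U) = U + U*p**2 (C(p, U) = p**2*U + U = U*p**2 + U = U + U*p**2)
z = -3480
(z + (-39*C(-7, -4) - 77)) + O(54) = (-3480 + (-(-156)*(1 + (-7)**2) - 77)) + 54 = (-3480 + (-(-156)*(1 + 49) - 77)) + 54 = (-3480 + (-(-156)*50 - 77)) + 54 = (-3480 + (-39*(-200) - 77)) + 54 = (-3480 + (7800 - 77)) + 54 = (-3480 + 7723) + 54 = 4243 + 54 = 4297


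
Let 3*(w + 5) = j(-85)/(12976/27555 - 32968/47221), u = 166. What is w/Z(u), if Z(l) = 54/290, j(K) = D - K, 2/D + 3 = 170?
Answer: -5560790201975/7983725688 ≈ -696.52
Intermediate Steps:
D = 2/167 (D = 2/(-3 + 170) = 2/167 ≈ 0.011976)
j(K) = 2/167 - K
Z(l) = 27/145 (Z(l) = 54*(1/290) = 27/145)
w = -38350277255/295693544 (w = -5 + ((2/167 - 1*(-85))/(12976/27555 - 32968/47221))/3 = -5 + ((2/167 + 85)/(12976*(1/27555) - 32968*1/47221))/3 = -5 + (14197/(167*(12976/27555 - 32968/47221)))/3 = -5 + (14197/(167*(-295693544/1301174655)))/3 = -5 + ((14197/167)*(-1301174655/295693544))/3 = -5 + (1/3)*(-110615428605/295693544) = -5 - 36871809535/295693544 = -38350277255/295693544 ≈ -129.70)
w/Z(u) = -38350277255/(295693544*27/145) = -38350277255/295693544*145/27 = -5560790201975/7983725688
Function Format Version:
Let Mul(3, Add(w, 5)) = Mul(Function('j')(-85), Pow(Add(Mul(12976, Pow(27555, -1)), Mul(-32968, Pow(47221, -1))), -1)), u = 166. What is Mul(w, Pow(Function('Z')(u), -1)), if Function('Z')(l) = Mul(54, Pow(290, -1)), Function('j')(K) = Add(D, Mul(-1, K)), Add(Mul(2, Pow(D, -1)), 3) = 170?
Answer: Rational(-5560790201975, 7983725688) ≈ -696.52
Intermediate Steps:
D = Rational(2, 167) (D = Mul(2, Pow(Add(-3, 170), -1)) = Mul(2, Pow(167, -1)) = Mul(2, Rational(1, 167)) = Rational(2, 167) ≈ 0.011976)
Function('j')(K) = Add(Rational(2, 167), Mul(-1, K))
Function('Z')(l) = Rational(27, 145) (Function('Z')(l) = Mul(54, Rational(1, 290)) = Rational(27, 145))
w = Rational(-38350277255, 295693544) (w = Add(-5, Mul(Rational(1, 3), Mul(Add(Rational(2, 167), Mul(-1, -85)), Pow(Add(Mul(12976, Pow(27555, -1)), Mul(-32968, Pow(47221, -1))), -1)))) = Add(-5, Mul(Rational(1, 3), Mul(Add(Rational(2, 167), 85), Pow(Add(Mul(12976, Rational(1, 27555)), Mul(-32968, Rational(1, 47221))), -1)))) = Add(-5, Mul(Rational(1, 3), Mul(Rational(14197, 167), Pow(Add(Rational(12976, 27555), Rational(-32968, 47221)), -1)))) = Add(-5, Mul(Rational(1, 3), Mul(Rational(14197, 167), Pow(Rational(-295693544, 1301174655), -1)))) = Add(-5, Mul(Rational(1, 3), Mul(Rational(14197, 167), Rational(-1301174655, 295693544)))) = Add(-5, Mul(Rational(1, 3), Rational(-110615428605, 295693544))) = Add(-5, Rational(-36871809535, 295693544)) = Rational(-38350277255, 295693544) ≈ -129.70)
Mul(w, Pow(Function('Z')(u), -1)) = Mul(Rational(-38350277255, 295693544), Pow(Rational(27, 145), -1)) = Mul(Rational(-38350277255, 295693544), Rational(145, 27)) = Rational(-5560790201975, 7983725688)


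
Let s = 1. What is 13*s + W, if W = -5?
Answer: 8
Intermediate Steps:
13*s + W = 13*1 - 5 = 13 - 5 = 8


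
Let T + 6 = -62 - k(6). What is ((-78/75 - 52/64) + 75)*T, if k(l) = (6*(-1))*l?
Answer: -58518/25 ≈ -2340.7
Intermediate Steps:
k(l) = -6*l
T = -32 (T = -6 + (-62 - (-6)*6) = -6 + (-62 - 1*(-36)) = -6 + (-62 + 36) = -6 - 26 = -32)
((-78/75 - 52/64) + 75)*T = ((-78/75 - 52/64) + 75)*(-32) = ((-78*1/75 - 52*1/64) + 75)*(-32) = ((-26/25 - 13/16) + 75)*(-32) = (-741/400 + 75)*(-32) = (29259/400)*(-32) = -58518/25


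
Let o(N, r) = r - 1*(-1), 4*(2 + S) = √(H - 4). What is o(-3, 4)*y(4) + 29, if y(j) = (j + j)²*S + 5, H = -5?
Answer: -586 + 240*I ≈ -586.0 + 240.0*I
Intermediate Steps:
S = -2 + 3*I/4 (S = -2 + √(-5 - 4)/4 = -2 + √(-9)/4 = -2 + (3*I)/4 = -2 + 3*I/4 ≈ -2.0 + 0.75*I)
o(N, r) = 1 + r (o(N, r) = r + 1 = 1 + r)
y(j) = 5 + 4*j²*(-2 + 3*I/4) (y(j) = (j + j)²*(-2 + 3*I/4) + 5 = (2*j)²*(-2 + 3*I/4) + 5 = (4*j²)*(-2 + 3*I/4) + 5 = 4*j²*(-2 + 3*I/4) + 5 = 5 + 4*j²*(-2 + 3*I/4))
o(-3, 4)*y(4) + 29 = (1 + 4)*(5 + 4²*(-8 + 3*I)) + 29 = 5*(5 + 16*(-8 + 3*I)) + 29 = 5*(5 + (-128 + 48*I)) + 29 = 5*(-123 + 48*I) + 29 = (-615 + 240*I) + 29 = -586 + 240*I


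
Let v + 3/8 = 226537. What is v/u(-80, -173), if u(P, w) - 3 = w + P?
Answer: -1812293/2000 ≈ -906.15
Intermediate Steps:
u(P, w) = 3 + P + w (u(P, w) = 3 + (w + P) = 3 + (P + w) = 3 + P + w)
v = 1812293/8 (v = -3/8 + 226537 = 1812293/8 ≈ 2.2654e+5)
v/u(-80, -173) = 1812293/(8*(3 - 80 - 173)) = (1812293/8)/(-250) = (1812293/8)*(-1/250) = -1812293/2000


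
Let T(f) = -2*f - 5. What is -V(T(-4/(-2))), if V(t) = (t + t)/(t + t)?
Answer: -1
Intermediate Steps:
T(f) = -5 - 2*f
V(t) = 1 (V(t) = (2*t)/((2*t)) = (2*t)*(1/(2*t)) = 1)
-V(T(-4/(-2))) = -1*1 = -1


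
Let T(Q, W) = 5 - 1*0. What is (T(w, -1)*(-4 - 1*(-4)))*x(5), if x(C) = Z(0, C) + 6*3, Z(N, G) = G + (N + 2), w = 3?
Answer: 0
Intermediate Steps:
Z(N, G) = 2 + G + N (Z(N, G) = G + (2 + N) = 2 + G + N)
T(Q, W) = 5 (T(Q, W) = 5 + 0 = 5)
x(C) = 20 + C (x(C) = (2 + C + 0) + 6*3 = (2 + C) + 18 = 20 + C)
(T(w, -1)*(-4 - 1*(-4)))*x(5) = (5*(-4 - 1*(-4)))*(20 + 5) = (5*(-4 + 4))*25 = (5*0)*25 = 0*25 = 0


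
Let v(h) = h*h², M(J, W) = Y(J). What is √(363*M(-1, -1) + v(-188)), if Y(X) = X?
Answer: I*√6645035 ≈ 2577.8*I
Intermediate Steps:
M(J, W) = J
v(h) = h³
√(363*M(-1, -1) + v(-188)) = √(363*(-1) + (-188)³) = √(-363 - 6644672) = √(-6645035) = I*√6645035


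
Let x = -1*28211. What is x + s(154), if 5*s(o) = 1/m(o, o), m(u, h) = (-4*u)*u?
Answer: -13381041521/474320 ≈ -28211.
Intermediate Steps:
m(u, h) = -4*u²
x = -28211
s(o) = -1/(20*o²) (s(o) = 1/(5*((-4*o²))) = (-1/(4*o²))/5 = -1/(20*o²))
x + s(154) = -28211 - 1/20/154² = -28211 - 1/20*1/23716 = -28211 - 1/474320 = -13381041521/474320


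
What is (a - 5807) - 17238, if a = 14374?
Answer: -8671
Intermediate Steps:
(a - 5807) - 17238 = (14374 - 5807) - 17238 = 8567 - 17238 = -8671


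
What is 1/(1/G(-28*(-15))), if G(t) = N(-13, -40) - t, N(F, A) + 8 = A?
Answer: -468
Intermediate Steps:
N(F, A) = -8 + A
G(t) = -48 - t (G(t) = (-8 - 40) - t = -48 - t)
1/(1/G(-28*(-15))) = 1/(1/(-48 - (-28)*(-15))) = 1/(1/(-48 - 1*420)) = 1/(1/(-48 - 420)) = 1/(1/(-468)) = 1/(-1/468) = -468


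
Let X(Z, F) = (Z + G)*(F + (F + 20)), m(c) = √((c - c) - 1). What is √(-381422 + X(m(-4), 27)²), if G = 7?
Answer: √(-118574 + 76664*I) ≈ 106.36 + 360.4*I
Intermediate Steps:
m(c) = I (m(c) = √(0 - 1) = √(-1) = I)
X(Z, F) = (7 + Z)*(20 + 2*F) (X(Z, F) = (Z + 7)*(F + (F + 20)) = (7 + Z)*(F + (20 + F)) = (7 + Z)*(20 + 2*F))
√(-381422 + X(m(-4), 27)²) = √(-381422 + (140 + 14*27 + 20*I + 2*27*I)²) = √(-381422 + (140 + 378 + 20*I + 54*I)²) = √(-381422 + (518 + 74*I)²)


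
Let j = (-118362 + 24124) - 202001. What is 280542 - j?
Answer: 576781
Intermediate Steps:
j = -296239 (j = -94238 - 202001 = -296239)
280542 - j = 280542 - 1*(-296239) = 280542 + 296239 = 576781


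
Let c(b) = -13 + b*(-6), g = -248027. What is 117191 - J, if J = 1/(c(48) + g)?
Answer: 29101806649/248328 ≈ 1.1719e+5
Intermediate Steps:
c(b) = -13 - 6*b
J = -1/248328 (J = 1/((-13 - 6*48) - 248027) = 1/((-13 - 288) - 248027) = 1/(-301 - 248027) = 1/(-248328) = -1/248328 ≈ -4.0269e-6)
117191 - J = 117191 - 1*(-1/248328) = 117191 + 1/248328 = 29101806649/248328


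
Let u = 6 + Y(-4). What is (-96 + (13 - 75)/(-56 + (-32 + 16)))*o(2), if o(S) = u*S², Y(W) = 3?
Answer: -3425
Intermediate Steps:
u = 9 (u = 6 + 3 = 9)
o(S) = 9*S²
(-96 + (13 - 75)/(-56 + (-32 + 16)))*o(2) = (-96 + (13 - 75)/(-56 + (-32 + 16)))*(9*2²) = (-96 - 62/(-56 - 16))*(9*4) = (-96 - 62/(-72))*36 = (-96 - 62*(-1/72))*36 = (-96 + 31/36)*36 = -3425/36*36 = -3425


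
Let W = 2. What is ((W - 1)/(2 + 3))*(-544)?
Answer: -544/5 ≈ -108.80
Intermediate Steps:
((W - 1)/(2 + 3))*(-544) = ((2 - 1)/(2 + 3))*(-544) = (1/5)*(-544) = -544/5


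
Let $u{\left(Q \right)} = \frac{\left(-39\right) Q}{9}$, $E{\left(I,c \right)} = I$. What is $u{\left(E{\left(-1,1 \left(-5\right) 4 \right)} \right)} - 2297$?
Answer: $- \frac{6878}{3} \approx -2292.7$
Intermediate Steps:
$u{\left(Q \right)} = - \frac{13 Q}{3}$ ($u{\left(Q \right)} = - 39 Q \frac{1}{9} = - \frac{13 Q}{3}$)
$u{\left(E{\left(-1,1 \left(-5\right) 4 \right)} \right)} - 2297 = \left(- \frac{13}{3}\right) \left(-1\right) - 2297 = \frac{13}{3} - 2297 = - \frac{6878}{3}$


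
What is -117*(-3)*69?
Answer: 24219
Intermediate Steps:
-117*(-3)*69 = 351*69 = 24219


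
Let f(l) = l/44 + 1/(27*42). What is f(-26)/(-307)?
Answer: 3680/1914759 ≈ 0.0019219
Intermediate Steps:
f(l) = 1/1134 + l/44 (f(l) = l*(1/44) + (1/27)*(1/42) = l/44 + 1/1134 = 1/1134 + l/44)
f(-26)/(-307) = (1/1134 + (1/44)*(-26))/(-307) = (1/1134 - 13/22)*(-1/307) = -3680/6237*(-1/307) = 3680/1914759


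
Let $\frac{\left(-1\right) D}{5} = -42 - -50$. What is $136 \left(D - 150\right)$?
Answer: $-25840$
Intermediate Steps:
$D = -40$ ($D = - 5 \left(-42 - -50\right) = - 5 \left(-42 + 50\right) = \left(-5\right) 8 = -40$)
$136 \left(D - 150\right) = 136 \left(-40 - 150\right) = 136 \left(-190\right) = -25840$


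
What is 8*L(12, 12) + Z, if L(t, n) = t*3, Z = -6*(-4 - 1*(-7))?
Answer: 270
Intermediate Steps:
Z = -18 (Z = -6*(-4 + 7) = -6*3 = -18)
L(t, n) = 3*t
8*L(12, 12) + Z = 8*(3*12) - 18 = 8*36 - 18 = 288 - 18 = 270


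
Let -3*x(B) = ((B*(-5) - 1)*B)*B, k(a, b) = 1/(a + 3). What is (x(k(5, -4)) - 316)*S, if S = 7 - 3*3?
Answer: 485363/768 ≈ 631.98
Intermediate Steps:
S = -2 (S = 7 - 9 = -2)
k(a, b) = 1/(3 + a)
x(B) = -B²*(-1 - 5*B)/3 (x(B) = -(B*(-5) - 1)*B*B/3 = -(-5*B - 1)*B*B/3 = -(-1 - 5*B)*B*B/3 = -B*(-1 - 5*B)*B/3 = -B²*(-1 - 5*B)/3)
(x(k(5, -4)) - 316)*S = ((1/(3 + 5))²*(1 + 5/(3 + 5))/3 - 316)*(-2) = ((1/8)²*(1 + 5/8)/3 - 316)*(-2) = ((⅛)²*(1 + 5*(⅛))/3 - 316)*(-2) = ((⅓)*(1/64)*(1 + 5/8) - 316)*(-2) = ((⅓)*(1/64)*(13/8) - 316)*(-2) = (13/1536 - 316)*(-2) = -485363/1536*(-2) = 485363/768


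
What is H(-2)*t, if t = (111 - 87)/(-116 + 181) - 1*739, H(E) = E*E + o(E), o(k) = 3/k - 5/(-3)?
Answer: -240055/78 ≈ -3077.6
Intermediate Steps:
o(k) = 5/3 + 3/k (o(k) = 3/k - 5*(-1/3) = 3/k + 5/3 = 5/3 + 3/k)
H(E) = 5/3 + E**2 + 3/E (H(E) = E*E + (5/3 + 3/E) = E**2 + (5/3 + 3/E) = 5/3 + E**2 + 3/E)
t = -48011/65 (t = 24/65 - 739 = -48011/65 ≈ -738.63)
H(-2)*t = (5/3 + (-2)**2 + 3/(-2))*(-48011/65) = (5/3 + 4 + 3*(-1/2))*(-48011/65) = (5/3 + 4 - 3/2)*(-48011/65) = (25/6)*(-48011/65) = -240055/78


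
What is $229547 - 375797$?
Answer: $-146250$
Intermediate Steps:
$229547 - 375797 = -146250$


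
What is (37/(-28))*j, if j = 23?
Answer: -851/28 ≈ -30.393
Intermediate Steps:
(37/(-28))*j = (37/(-28))*23 = (37*(-1/28))*23 = -37/28*23 = -851/28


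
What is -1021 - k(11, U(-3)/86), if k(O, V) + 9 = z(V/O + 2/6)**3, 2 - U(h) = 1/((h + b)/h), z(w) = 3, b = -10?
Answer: -1039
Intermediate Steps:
U(h) = 2 - h/(-10 + h) (U(h) = 2 - 1/((h - 10)/h) = 2 - 1/((-10 + h)/h) = 2 - h/(-10 + h))
k(O, V) = 18 (k(O, V) = -9 + 3**3 = -9 + 27 = 18)
-1021 - k(11, U(-3)/86) = -1021 - 1*18 = -1021 - 18 = -1039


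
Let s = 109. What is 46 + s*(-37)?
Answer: -3987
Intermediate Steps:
46 + s*(-37) = 46 + 109*(-37) = 46 - 4033 = -3987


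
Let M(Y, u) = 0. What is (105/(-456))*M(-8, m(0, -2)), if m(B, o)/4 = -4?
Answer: 0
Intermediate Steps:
m(B, o) = -16 (m(B, o) = 4*(-4) = -16)
(105/(-456))*M(-8, m(0, -2)) = (105/(-456))*0 = (105*(-1/456))*0 = -35/152*0 = 0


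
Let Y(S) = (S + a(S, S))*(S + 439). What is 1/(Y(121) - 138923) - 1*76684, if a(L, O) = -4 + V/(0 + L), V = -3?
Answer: -681217943133/8883443 ≈ -76684.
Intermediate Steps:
a(L, O) = -4 - 3/L (a(L, O) = -4 - 3/(0 + L) = -4 - 3/L)
Y(S) = (439 + S)*(-4 + S - 3/S) (Y(S) = (S + (-4 - 3/S))*(S + 439) = (-4 + S - 3/S)*(439 + S) = (439 + S)*(-4 + S - 3/S))
1/(Y(121) - 138923) - 1*76684 = 1/((-1759 + 121² - 1317/121 + 435*121) - 138923) - 1*76684 = 1/((-1759 + 14641 - 1317*1/121 + 52635) - 138923) - 76684 = 1/((-1759 + 14641 - 1317/121 + 52635) - 138923) - 76684 = 1/(7926240/121 - 138923) - 76684 = 1/(-8883443/121) - 76684 = -121/8883443 - 76684 = -681217943133/8883443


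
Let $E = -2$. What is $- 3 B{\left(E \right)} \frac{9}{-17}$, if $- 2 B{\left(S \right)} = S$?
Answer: $\frac{27}{17} \approx 1.5882$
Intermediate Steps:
$B{\left(S \right)} = - \frac{S}{2}$
$- 3 B{\left(E \right)} \frac{9}{-17} = - 3 \left(\left(- \frac{1}{2}\right) \left(-2\right)\right) \frac{9}{-17} = \left(-3\right) 1 \cdot 9 \left(- \frac{1}{17}\right) = \left(-3\right) \left(- \frac{9}{17}\right) = \frac{27}{17}$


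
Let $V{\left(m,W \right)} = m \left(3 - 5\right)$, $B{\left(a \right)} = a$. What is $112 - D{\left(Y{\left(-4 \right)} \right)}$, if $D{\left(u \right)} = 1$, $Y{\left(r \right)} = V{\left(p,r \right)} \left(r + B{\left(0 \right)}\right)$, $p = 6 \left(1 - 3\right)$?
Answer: $111$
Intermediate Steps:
$p = -12$ ($p = 6 \left(-2\right) = -12$)
$V{\left(m,W \right)} = - 2 m$ ($V{\left(m,W \right)} = m \left(-2\right) = - 2 m$)
$Y{\left(r \right)} = 24 r$ ($Y{\left(r \right)} = \left(-2\right) \left(-12\right) \left(r + 0\right) = 24 r$)
$112 - D{\left(Y{\left(-4 \right)} \right)} = 112 - 1 = 111$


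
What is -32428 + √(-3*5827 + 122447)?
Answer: -32428 + √104966 ≈ -32104.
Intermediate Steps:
-32428 + √(-3*5827 + 122447) = -32428 + √(-17481 + 122447) = -32428 + √104966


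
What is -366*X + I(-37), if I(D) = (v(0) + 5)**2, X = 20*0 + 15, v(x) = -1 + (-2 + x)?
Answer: -5486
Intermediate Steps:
v(x) = -3 + x
X = 15 (X = 0 + 15 = 15)
I(D) = 4 (I(D) = ((-3 + 0) + 5)**2 = (-3 + 5)**2 = 2**2 = 4)
-366*X + I(-37) = -366*15 + 4 = -5490 + 4 = -5486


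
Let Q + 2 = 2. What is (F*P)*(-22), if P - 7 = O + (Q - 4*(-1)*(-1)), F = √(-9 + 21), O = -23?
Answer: 880*√3 ≈ 1524.2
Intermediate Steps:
Q = 0 (Q = -2 + 2 = 0)
F = 2*√3 (F = √12 = 2*√3 ≈ 3.4641)
P = -20 (P = 7 + (-23 + (0 - 4*(-1)*(-1))) = 7 + (-23 + (0 - (-4)*(-1))) = 7 + (-23 + (0 - 1*4)) = 7 + (-23 + (0 - 4)) = 7 + (-23 - 4) = 7 - 27 = -20)
(F*P)*(-22) = ((2*√3)*(-20))*(-22) = -40*√3*(-22) = 880*√3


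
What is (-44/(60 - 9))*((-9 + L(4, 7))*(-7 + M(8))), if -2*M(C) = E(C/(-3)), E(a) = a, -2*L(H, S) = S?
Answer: -550/9 ≈ -61.111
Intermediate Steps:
L(H, S) = -S/2
M(C) = C/6 (M(C) = -C/(2*(-3)) = -C*(-1)/(2*3) = -(-1)*C/6 = C/6)
(-44/(60 - 9))*((-9 + L(4, 7))*(-7 + M(8))) = (-44/(60 - 9))*((-9 - 1/2*7)*(-7 + (1/6)*8)) = (-44/51)*((-9 - 7/2)*(-7 + 4/3)) = ((1/51)*(-44))*(-25/2*(-17/3)) = -44/51*425/6 = -550/9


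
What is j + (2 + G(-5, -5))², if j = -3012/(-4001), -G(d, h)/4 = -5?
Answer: 1939496/4001 ≈ 484.75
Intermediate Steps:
G(d, h) = 20 (G(d, h) = -4*(-5) = 20)
j = 3012/4001 (j = -3012*(-1/4001) = 3012/4001 ≈ 0.75281)
j + (2 + G(-5, -5))² = 3012/4001 + (2 + 20)² = 3012/4001 + 22² = 3012/4001 + 484 = 1939496/4001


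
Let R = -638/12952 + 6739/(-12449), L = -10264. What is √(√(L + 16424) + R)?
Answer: √(-959636628928345 + 6499539897836176*√385)/40309862 ≈ 8.8258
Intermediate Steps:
R = -47612995/80619724 (R = -638*1/12952 + 6739*(-1/12449) = -319/6476 - 6739/12449 = -47612995/80619724 ≈ -0.59059)
√(√(L + 16424) + R) = √(√(-10264 + 16424) - 47612995/80619724) = √(√6160 - 47612995/80619724) = √(4*√385 - 47612995/80619724) = √(-47612995/80619724 + 4*√385)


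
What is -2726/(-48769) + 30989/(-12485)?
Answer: -1477268431/608880965 ≈ -2.4262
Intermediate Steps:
-2726/(-48769) + 30989/(-12485) = -2726*(-1/48769) + 30989*(-1/12485) = 2726/48769 - 30989/12485 = -1477268431/608880965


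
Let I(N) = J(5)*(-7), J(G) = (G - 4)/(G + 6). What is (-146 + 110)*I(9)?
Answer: 252/11 ≈ 22.909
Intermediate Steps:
J(G) = (-4 + G)/(6 + G)
I(N) = -7/11 (I(N) = ((-4 + 5)/(6 + 5))*(-7) = (1/11)*(-7) = -7/11)
(-146 + 110)*I(9) = (-146 + 110)*(-7/11) = -36*(-7/11) = 252/11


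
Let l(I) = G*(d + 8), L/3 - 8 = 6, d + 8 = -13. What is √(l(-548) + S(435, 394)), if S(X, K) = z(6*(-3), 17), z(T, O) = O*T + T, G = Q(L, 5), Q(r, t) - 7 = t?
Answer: 4*I*√30 ≈ 21.909*I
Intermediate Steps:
d = -21 (d = -8 - 13 = -21)
L = 42 (L = 24 + 3*6 = 24 + 18 = 42)
Q(r, t) = 7 + t
G = 12 (G = 7 + 5 = 12)
z(T, O) = T + O*T
S(X, K) = -324 (S(X, K) = (6*(-3))*(1 + 17) = -18*18 = -324)
l(I) = -156 (l(I) = 12*(-21 + 8) = 12*(-13) = -156)
√(l(-548) + S(435, 394)) = √(-156 - 324) = √(-480) = 4*I*√30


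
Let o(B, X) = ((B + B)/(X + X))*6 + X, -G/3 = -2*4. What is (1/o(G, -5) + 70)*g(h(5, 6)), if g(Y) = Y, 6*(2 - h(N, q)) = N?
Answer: 82775/1014 ≈ 81.632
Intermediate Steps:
h(N, q) = 2 - N/6
G = 24 (G = -(-6)*4 = -3*(-8) = 24)
o(B, X) = X + 6*B/X (o(B, X) = ((2*B)/((2*X)))*6 + X = ((2*B)*(1/(2*X)))*6 + X = (B/X)*6 + X = 6*B/X + X = X + 6*B/X)
(1/o(G, -5) + 70)*g(h(5, 6)) = (1/(-5 + 6*24/(-5)) + 70)*(2 - 1/6*5) = (1/(-5 + 6*24*(-1/5)) + 70)*(2 - 5/6) = (1/(-5 - 144/5) + 70)*(7/6) = (1/(-169/5) + 70)*(7/6) = (-5/169 + 70)*(7/6) = (11825/169)*(7/6) = 82775/1014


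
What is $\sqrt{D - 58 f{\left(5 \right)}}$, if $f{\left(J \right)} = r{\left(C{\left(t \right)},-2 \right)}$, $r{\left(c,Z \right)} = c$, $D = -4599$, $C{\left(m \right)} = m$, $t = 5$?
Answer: $i \sqrt{4889} \approx 69.921 i$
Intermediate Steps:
$f{\left(J \right)} = 5$
$\sqrt{D - 58 f{\left(5 \right)}} = \sqrt{-4599 - 290} = \sqrt{-4889} = i \sqrt{4889}$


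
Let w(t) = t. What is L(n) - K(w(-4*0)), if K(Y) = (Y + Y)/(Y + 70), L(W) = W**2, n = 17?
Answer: 289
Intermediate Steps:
K(Y) = 2*Y/(70 + Y) (K(Y) = (2*Y)/(70 + Y) = 2*Y/(70 + Y))
L(n) - K(w(-4*0)) = 17**2 - 2*(-4*0)/(70 - 4*0) = 289 - 2*0/(70 + 0) = 289 - 2*0/70 = 289 - 1*0 = 289 + 0 = 289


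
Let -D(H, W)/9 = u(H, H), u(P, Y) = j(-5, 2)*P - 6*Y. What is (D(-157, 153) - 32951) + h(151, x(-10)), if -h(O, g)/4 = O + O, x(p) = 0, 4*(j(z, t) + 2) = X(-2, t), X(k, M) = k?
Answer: -92339/2 ≈ -46170.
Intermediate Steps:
j(z, t) = -5/2 (j(z, t) = -2 + (1/4)*(-2) = -2 - 1/2 = -5/2)
u(P, Y) = -6*Y - 5*P/2 (u(P, Y) = -5*P/2 - 6*Y = -6*Y - 5*P/2)
D(H, W) = 153*H/2 (D(H, W) = -9*(-6*H - 5*H/2) = -(-153)*H/2 = 153*H/2)
h(O, g) = -8*O (h(O, g) = -4*(O + O) = -8*O)
(D(-157, 153) - 32951) + h(151, x(-10)) = ((153/2)*(-157) - 32951) - 8*151 = (-24021/2 - 32951) - 1208 = -89923/2 - 1208 = -92339/2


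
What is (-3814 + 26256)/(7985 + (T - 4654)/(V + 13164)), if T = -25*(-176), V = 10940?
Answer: 270470984/96235093 ≈ 2.8105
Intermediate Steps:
T = 4400
(-3814 + 26256)/(7985 + (T - 4654)/(V + 13164)) = (-3814 + 26256)/(7985 + (4400 - 4654)/(10940 + 13164)) = 22442/(7985 - 254/24104) = 22442/(7985 - 254*1/24104) = 22442/(7985 - 127/12052) = 22442/(96235093/12052) = 22442*(12052/96235093) = 270470984/96235093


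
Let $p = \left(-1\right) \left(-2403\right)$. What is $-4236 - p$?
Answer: $-6639$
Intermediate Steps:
$p = 2403$
$-4236 - p = -4236 - 2403 = -6639$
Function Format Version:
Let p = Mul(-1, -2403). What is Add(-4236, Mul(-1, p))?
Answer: -6639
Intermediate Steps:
p = 2403
Add(-4236, Mul(-1, p)) = Add(-4236, Mul(-1, 2403)) = Add(-4236, -2403) = -6639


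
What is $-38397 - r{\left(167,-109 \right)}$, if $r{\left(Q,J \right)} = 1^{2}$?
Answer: $-38398$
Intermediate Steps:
$r{\left(Q,J \right)} = 1$
$-38397 - r{\left(167,-109 \right)} = -38397 - 1 = -38398$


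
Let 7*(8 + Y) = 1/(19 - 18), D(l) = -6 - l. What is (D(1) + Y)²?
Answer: 10816/49 ≈ 220.73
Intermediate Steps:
Y = -55/7 (Y = -8 + 1/(7*(19 - 18)) = -8 + (⅐)/1 = -8 + (⅐)*1 = -8 + ⅐ = -55/7 ≈ -7.8571)
(D(1) + Y)² = ((-6 - 1*1) - 55/7)² = ((-6 - 1) - 55/7)² = (-7 - 55/7)² = (-104/7)² = 10816/49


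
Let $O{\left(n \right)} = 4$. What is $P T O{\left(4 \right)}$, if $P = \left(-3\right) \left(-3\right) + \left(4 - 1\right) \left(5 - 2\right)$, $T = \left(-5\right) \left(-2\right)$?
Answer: $720$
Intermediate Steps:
$T = 10$
$P = 18$ ($P = 9 + 3 \cdot 3 = 9 + 9 = 18$)
$P T O{\left(4 \right)} = 18 \cdot 10 \cdot 4 = 180 \cdot 4 = 720$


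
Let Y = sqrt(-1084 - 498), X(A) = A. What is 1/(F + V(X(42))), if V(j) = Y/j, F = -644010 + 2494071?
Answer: 233107686/431263438668959 - 3*I*sqrt(1582)/431263438668959 ≈ 5.4052e-7 - 2.7668e-13*I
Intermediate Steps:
F = 1850061
Y = I*sqrt(1582) (Y = sqrt(-1582) = I*sqrt(1582) ≈ 39.774*I)
V(j) = I*sqrt(1582)/j (V(j) = (I*sqrt(1582))/j = I*sqrt(1582)/j)
1/(F + V(X(42))) = 1/(1850061 + I*sqrt(1582)/42)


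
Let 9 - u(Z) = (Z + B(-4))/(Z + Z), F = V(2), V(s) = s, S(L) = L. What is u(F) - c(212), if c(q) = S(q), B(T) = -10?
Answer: -201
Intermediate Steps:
c(q) = q
F = 2
u(Z) = 9 - (-10 + Z)/(2*Z) (u(Z) = 9 - (Z - 10)/(Z + Z) = 9 - (-10 + Z)/(2*Z))
u(F) - c(212) = (17/2 + 5/2) - 1*212 = (17/2 + 5*(½)) - 212 = (17/2 + 5/2) - 212 = 11 - 212 = -201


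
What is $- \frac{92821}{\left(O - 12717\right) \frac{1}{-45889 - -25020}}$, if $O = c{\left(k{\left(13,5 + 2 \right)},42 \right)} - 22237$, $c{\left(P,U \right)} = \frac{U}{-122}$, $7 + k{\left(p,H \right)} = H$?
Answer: $- \frac{118161968389}{2132215} \approx -55418.0$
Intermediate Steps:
$k{\left(p,H \right)} = -7 + H$
$c{\left(P,U \right)} = - \frac{U}{122}$ ($c{\left(P,U \right)} = U \left(- \frac{1}{122}\right) = - \frac{U}{122}$)
$O = - \frac{1356478}{61}$ ($O = \left(- \frac{1}{122}\right) 42 - 22237 = - \frac{21}{61} - 22237 = - \frac{1356478}{61} \approx -22237.0$)
$- \frac{92821}{\left(O - 12717\right) \frac{1}{-45889 - -25020}} = - \frac{92821}{\left(- \frac{1356478}{61} - 12717\right) \frac{1}{-45889 - -25020}} = - \frac{92821}{\left(- \frac{2132215}{61}\right) \frac{1}{-45889 + 25020}} = - \frac{92821}{\left(- \frac{2132215}{61}\right) \frac{1}{-20869}} = - \frac{92821}{\left(- \frac{2132215}{61}\right) \left(- \frac{1}{20869}\right)} = - \frac{92821}{\frac{2132215}{1273009}} = \left(-92821\right) \frac{1273009}{2132215} = - \frac{118161968389}{2132215}$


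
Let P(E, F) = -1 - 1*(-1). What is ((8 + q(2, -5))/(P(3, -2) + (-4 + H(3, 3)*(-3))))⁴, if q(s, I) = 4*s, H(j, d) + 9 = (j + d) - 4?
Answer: 65536/83521 ≈ 0.78467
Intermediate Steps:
H(j, d) = -13 + d + j (H(j, d) = -9 + ((j + d) - 4) = -9 + ((d + j) - 4) = -9 + (-4 + d + j) = -13 + d + j)
P(E, F) = 0 (P(E, F) = -1 + 1 = 0)
((8 + q(2, -5))/(P(3, -2) + (-4 + H(3, 3)*(-3))))⁴ = ((8 + 4*2)/(0 + (-4 + (-13 + 3 + 3)*(-3))))⁴ = ((8 + 8)/(0 + (-4 - 7*(-3))))⁴ = (16/(0 + (-4 + 21)))⁴ = (16/(0 + 17))⁴ = (16/17)⁴ = 65536/83521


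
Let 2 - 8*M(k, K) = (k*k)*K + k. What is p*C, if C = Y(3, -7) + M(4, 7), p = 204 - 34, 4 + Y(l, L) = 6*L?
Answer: -20485/2 ≈ -10243.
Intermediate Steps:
Y(l, L) = -4 + 6*L
M(k, K) = 1/4 - k/8 - K*k**2/8 (M(k, K) = 1/4 - ((k*k)*K + k)/8 = 1/4 - (k**2*K + k)/8 = 1/4 - (K*k**2 + k)/8 = 1/4 - (k + K*k**2)/8 = 1/4 + (-k/8 - K*k**2/8) = 1/4 - k/8 - K*k**2/8)
p = 170
C = -241/4 (C = (-4 + 6*(-7)) + (1/4 - 1/8*4 - 1/8*7*4**2) = (-4 - 42) + (1/4 - 1/2 - 1/8*7*16) = -46 + (1/4 - 1/2 - 14) = -46 - 57/4 = -241/4 ≈ -60.250)
p*C = 170*(-241/4) = -20485/2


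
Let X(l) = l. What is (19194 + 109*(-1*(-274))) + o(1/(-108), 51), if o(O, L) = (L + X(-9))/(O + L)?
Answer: 270177956/5507 ≈ 49061.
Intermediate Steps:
o(O, L) = (-9 + L)/(L + O) (o(O, L) = (L - 9)/(O + L) = (-9 + L)/(L + O))
(19194 + 109*(-1*(-274))) + o(1/(-108), 51) = (19194 + 109*(-1*(-274))) + (-9 + 51)/(51 + 1/(-108)) = (19194 + 109*274) + 42/(51 - 1/108) = (19194 + 29866) + 42/(5507/108) = 49060 + (108/5507)*42 = 49060 + 4536/5507 = 270177956/5507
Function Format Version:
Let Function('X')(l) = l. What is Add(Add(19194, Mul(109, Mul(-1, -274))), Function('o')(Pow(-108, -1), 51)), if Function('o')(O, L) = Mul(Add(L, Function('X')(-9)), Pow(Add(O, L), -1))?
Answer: Rational(270177956, 5507) ≈ 49061.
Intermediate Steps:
Function('o')(O, L) = Mul(Pow(Add(L, O), -1), Add(-9, L)) (Function('o')(O, L) = Mul(Add(L, -9), Pow(Add(O, L), -1)) = Mul(Add(-9, L), Pow(Add(L, O), -1)) = Mul(Pow(Add(L, O), -1), Add(-9, L)))
Add(Add(19194, Mul(109, Mul(-1, -274))), Function('o')(Pow(-108, -1), 51)) = Add(Add(19194, Mul(109, Mul(-1, -274))), Mul(Pow(Add(51, Pow(-108, -1)), -1), Add(-9, 51))) = Add(Add(19194, Mul(109, 274)), Mul(Pow(Add(51, Rational(-1, 108)), -1), 42)) = Add(Add(19194, 29866), Mul(Pow(Rational(5507, 108), -1), 42)) = Add(49060, Mul(Rational(108, 5507), 42)) = Add(49060, Rational(4536, 5507)) = Rational(270177956, 5507)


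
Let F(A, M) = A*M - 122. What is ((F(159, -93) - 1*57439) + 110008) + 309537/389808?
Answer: 1631164313/43312 ≈ 37661.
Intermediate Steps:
F(A, M) = -122 + A*M
((F(159, -93) - 1*57439) + 110008) + 309537/389808 = (((-122 + 159*(-93)) - 1*57439) + 110008) + 309537/389808 = (((-122 - 14787) - 57439) + 110008) + 309537*(1/389808) = ((-14909 - 57439) + 110008) + 34393/43312 = (-72348 + 110008) + 34393/43312 = 37660 + 34393/43312 = 1631164313/43312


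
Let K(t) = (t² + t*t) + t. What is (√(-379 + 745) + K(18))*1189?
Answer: 791874 + 1189*√366 ≈ 8.1462e+5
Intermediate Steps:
K(t) = t + 2*t² (K(t) = (t² + t²) + t = 2*t² + t = t + 2*t²)
(√(-379 + 745) + K(18))*1189 = (√(-379 + 745) + 18*(1 + 2*18))*1189 = (√366 + 18*(1 + 36))*1189 = (√366 + 18*37)*1189 = (√366 + 666)*1189 = (666 + √366)*1189 = 791874 + 1189*√366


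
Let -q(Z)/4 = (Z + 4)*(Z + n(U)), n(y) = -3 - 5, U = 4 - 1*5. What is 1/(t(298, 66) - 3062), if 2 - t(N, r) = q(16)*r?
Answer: 1/39180 ≈ 2.5523e-5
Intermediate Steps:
U = -1 (U = 4 - 5 = -1)
n(y) = -8
q(Z) = -4*(-8 + Z)*(4 + Z) (q(Z) = -4*(Z + 4)*(Z - 8) = -4*(4 + Z)*(-8 + Z) = -4*(-8 + Z)*(4 + Z))
t(N, r) = 2 + 640*r (t(N, r) = 2 - (128 - 4*16² + 16*16)*r = 2 - (128 - 4*256 + 256)*r = 2 - (128 - 1024 + 256)*r = 2 - (-640)*r = 2 + 640*r)
1/(t(298, 66) - 3062) = 1/((2 + 640*66) - 3062) = 1/((2 + 42240) - 3062) = 1/(42242 - 3062) = 1/39180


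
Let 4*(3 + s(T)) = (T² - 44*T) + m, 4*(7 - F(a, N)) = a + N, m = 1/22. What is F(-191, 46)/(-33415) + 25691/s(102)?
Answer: 302157126483/17360963740 ≈ 17.404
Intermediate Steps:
m = 1/22 ≈ 0.045455
F(a, N) = 7 - N/4 - a/4 (F(a, N) = 7 - (a + N)/4 = 7 - (N + a)/4 = 7 + (-N/4 - a/4) = 7 - N/4 - a/4)
s(T) = -263/88 - 11*T + T²/4 (s(T) = -3 + ((T² - 44*T) + 1/22)/4 = -3 + (1/22 + T² - 44*T)/4 = -3 + (1/88 - 11*T + T²/4) = -263/88 - 11*T + T²/4)
F(-191, 46)/(-33415) + 25691/s(102) = (7 - ¼*46 - ¼*(-191))/(-33415) + 25691/(-263/88 - 11*102 + (¼)*102²) = (7 - 23/2 + 191/4)*(-1/33415) + 25691/(-263/88 - 1122 + (¼)*10404) = (173/4)*(-1/33415) + 25691/(-263/88 - 1122 + 2601) = -173/133660 + 25691/(129889/88) = -173/133660 + 25691*(88/129889) = -173/133660 + 2260808/129889 = 302157126483/17360963740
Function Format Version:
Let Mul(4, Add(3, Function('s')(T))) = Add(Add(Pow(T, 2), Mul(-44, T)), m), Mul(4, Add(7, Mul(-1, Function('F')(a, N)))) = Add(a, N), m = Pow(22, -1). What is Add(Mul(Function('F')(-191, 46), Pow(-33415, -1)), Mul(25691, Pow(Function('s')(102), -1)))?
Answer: Rational(302157126483, 17360963740) ≈ 17.404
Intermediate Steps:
m = Rational(1, 22) ≈ 0.045455
Function('F')(a, N) = Add(7, Mul(Rational(-1, 4), N), Mul(Rational(-1, 4), a)) (Function('F')(a, N) = Add(7, Mul(Rational(-1, 4), Add(a, N))) = Add(7, Mul(Rational(-1, 4), Add(N, a))) = Add(7, Add(Mul(Rational(-1, 4), N), Mul(Rational(-1, 4), a))) = Add(7, Mul(Rational(-1, 4), N), Mul(Rational(-1, 4), a)))
Function('s')(T) = Add(Rational(-263, 88), Mul(-11, T), Mul(Rational(1, 4), Pow(T, 2))) (Function('s')(T) = Add(-3, Mul(Rational(1, 4), Add(Add(Pow(T, 2), Mul(-44, T)), Rational(1, 22)))) = Add(-3, Mul(Rational(1, 4), Add(Rational(1, 22), Pow(T, 2), Mul(-44, T)))) = Add(-3, Add(Rational(1, 88), Mul(-11, T), Mul(Rational(1, 4), Pow(T, 2)))) = Add(Rational(-263, 88), Mul(-11, T), Mul(Rational(1, 4), Pow(T, 2))))
Add(Mul(Function('F')(-191, 46), Pow(-33415, -1)), Mul(25691, Pow(Function('s')(102), -1))) = Add(Mul(Add(7, Mul(Rational(-1, 4), 46), Mul(Rational(-1, 4), -191)), Pow(-33415, -1)), Mul(25691, Pow(Add(Rational(-263, 88), Mul(-11, 102), Mul(Rational(1, 4), Pow(102, 2))), -1))) = Add(Mul(Add(7, Rational(-23, 2), Rational(191, 4)), Rational(-1, 33415)), Mul(25691, Pow(Add(Rational(-263, 88), -1122, Mul(Rational(1, 4), 10404)), -1))) = Add(Mul(Rational(173, 4), Rational(-1, 33415)), Mul(25691, Pow(Add(Rational(-263, 88), -1122, 2601), -1))) = Add(Rational(-173, 133660), Mul(25691, Pow(Rational(129889, 88), -1))) = Add(Rational(-173, 133660), Mul(25691, Rational(88, 129889))) = Add(Rational(-173, 133660), Rational(2260808, 129889)) = Rational(302157126483, 17360963740)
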